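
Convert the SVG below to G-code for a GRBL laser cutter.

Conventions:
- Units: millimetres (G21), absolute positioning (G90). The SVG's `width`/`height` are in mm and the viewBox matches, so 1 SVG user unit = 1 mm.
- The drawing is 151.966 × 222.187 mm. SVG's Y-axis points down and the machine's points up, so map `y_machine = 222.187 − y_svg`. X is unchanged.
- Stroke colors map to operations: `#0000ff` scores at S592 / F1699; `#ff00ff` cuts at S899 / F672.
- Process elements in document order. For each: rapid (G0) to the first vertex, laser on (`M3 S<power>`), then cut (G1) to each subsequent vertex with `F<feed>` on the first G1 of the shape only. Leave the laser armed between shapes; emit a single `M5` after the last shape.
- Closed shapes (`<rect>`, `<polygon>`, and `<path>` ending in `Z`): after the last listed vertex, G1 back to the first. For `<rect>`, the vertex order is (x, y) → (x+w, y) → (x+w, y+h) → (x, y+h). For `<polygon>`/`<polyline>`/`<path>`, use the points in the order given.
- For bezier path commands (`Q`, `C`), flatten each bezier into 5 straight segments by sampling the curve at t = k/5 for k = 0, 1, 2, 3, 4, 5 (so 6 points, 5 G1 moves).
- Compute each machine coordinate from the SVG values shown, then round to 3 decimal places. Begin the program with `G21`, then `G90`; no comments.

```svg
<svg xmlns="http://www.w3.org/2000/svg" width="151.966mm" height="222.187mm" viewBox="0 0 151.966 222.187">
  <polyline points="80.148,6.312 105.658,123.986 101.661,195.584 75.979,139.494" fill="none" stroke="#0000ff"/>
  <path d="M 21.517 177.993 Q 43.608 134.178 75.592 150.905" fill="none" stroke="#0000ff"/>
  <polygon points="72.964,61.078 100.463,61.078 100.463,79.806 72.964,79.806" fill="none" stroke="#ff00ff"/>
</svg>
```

G21
G90
G0 X80.148 Y215.875
M3 S592
G1 X105.658 Y98.201 F1699
G1 X101.661 Y26.603
G1 X75.979 Y82.693
G0 X21.517 Y44.194
M3 S592
G1 X30.749 Y59.298 F1699
G1 X40.773 Y69.559
G1 X51.588 Y74.977
G1 X63.194 Y75.551
G1 X75.592 Y71.282
G0 X72.964 Y161.109
M3 S899
G1 X100.463 Y161.109 F672
G1 X100.463 Y142.381
G1 X72.964 Y142.381
G1 X72.964 Y161.109
M5

1 u = 1 mm; y_m = 222.187 − y.

[1] `<polyline>` open polyline, #0000ff→score S592 F1699: (80.148,215.875) → (105.658,98.201) → (101.661,26.603) → (75.979,82.693)

[2] `<path>` quadratic bezier, #0000ff→score S592 F1699: (21.517,44.194) → (30.749,59.298) → (40.773,69.559) → (51.588,74.977) → (63.194,75.551) → (75.592,71.282)

[3] `<polygon>` rectangle, #ff00ff→cut S899 F672: (72.964,161.109) → (100.463,161.109) → (100.463,142.381) → (72.964,142.381) → (72.964,161.109) (closed)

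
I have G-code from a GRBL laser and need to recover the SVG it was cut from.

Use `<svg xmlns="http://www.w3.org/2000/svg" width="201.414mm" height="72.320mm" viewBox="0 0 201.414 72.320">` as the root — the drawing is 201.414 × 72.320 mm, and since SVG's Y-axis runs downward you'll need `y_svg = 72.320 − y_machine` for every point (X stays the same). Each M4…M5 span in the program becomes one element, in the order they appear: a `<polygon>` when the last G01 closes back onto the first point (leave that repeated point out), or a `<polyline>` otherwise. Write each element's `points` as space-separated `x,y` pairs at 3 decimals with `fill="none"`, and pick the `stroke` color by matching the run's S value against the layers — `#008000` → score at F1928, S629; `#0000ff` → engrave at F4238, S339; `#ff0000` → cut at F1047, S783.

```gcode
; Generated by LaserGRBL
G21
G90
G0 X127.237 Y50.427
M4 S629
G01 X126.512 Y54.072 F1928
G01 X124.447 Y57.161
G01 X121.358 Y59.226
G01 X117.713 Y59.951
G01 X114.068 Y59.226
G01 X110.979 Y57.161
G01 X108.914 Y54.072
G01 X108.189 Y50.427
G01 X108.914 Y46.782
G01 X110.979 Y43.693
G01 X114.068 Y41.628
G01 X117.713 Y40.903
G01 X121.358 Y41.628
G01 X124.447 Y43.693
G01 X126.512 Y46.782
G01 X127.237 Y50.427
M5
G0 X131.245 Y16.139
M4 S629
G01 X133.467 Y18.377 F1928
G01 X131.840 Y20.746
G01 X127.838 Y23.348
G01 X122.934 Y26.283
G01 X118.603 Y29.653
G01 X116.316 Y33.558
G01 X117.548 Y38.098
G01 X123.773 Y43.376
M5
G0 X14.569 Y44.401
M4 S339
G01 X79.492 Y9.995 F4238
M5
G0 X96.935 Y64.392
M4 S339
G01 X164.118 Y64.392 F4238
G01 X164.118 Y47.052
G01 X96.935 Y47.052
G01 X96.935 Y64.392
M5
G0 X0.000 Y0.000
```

<svg xmlns="http://www.w3.org/2000/svg" width="201.414mm" height="72.320mm" viewBox="0 0 201.414 72.320">
  <polygon points="127.237,21.893 126.512,18.248 124.447,15.159 121.358,13.094 117.713,12.369 114.068,13.094 110.979,15.159 108.914,18.248 108.189,21.893 108.914,25.538 110.979,28.627 114.068,30.692 117.713,31.417 121.358,30.692 124.447,28.627 126.512,25.538" fill="none" stroke="#008000"/>
  <polyline points="131.245,56.181 133.467,53.943 131.840,51.574 127.838,48.972 122.934,46.037 118.603,42.667 116.316,38.762 117.548,34.222 123.773,28.944" fill="none" stroke="#008000"/>
  <polyline points="14.569,27.919 79.492,62.325" fill="none" stroke="#0000ff"/>
  <polygon points="96.935,7.928 164.118,7.928 164.118,25.268 96.935,25.268" fill="none" stroke="#0000ff"/>
</svg>

Each laser-on run becomes one SVG element. Flip Y back into SVG space with y_svg = 72.320 − y_machine.

Run 1: power S629 maps to stroke `#008000` (score). The run returns to its start, so emit a `<polygon>` with points (Y-flipped): 127.237,21.893 126.512,18.248 124.447,15.159 121.358,13.094 117.713,12.369 114.068,13.094 110.979,15.159 108.914,18.248 108.189,21.893 108.914,25.538 110.979,28.627 114.068,30.692 117.713,31.417 121.358,30.692 124.447,28.627 126.512,25.538.

Run 2: S629 ⇒ score layer `#008000`. The run is open, so emit a `<polyline>` with points (Y-flipped): 131.245,56.181 133.467,53.943 131.840,51.574 127.838,48.972 122.934,46.037 118.603,42.667 116.316,38.762 117.548,34.222 123.773,28.944.

Run 3: the run's S339 means `#0000ff` (engrave). The run is open, so emit a `<polyline>` with points (Y-flipped): 14.569,27.919 79.492,62.325.

Run 4: the run's S339 means `#0000ff` (engrave). The run returns to its start, so emit a `<polygon>` with points (Y-flipped): 96.935,7.928 164.118,7.928 164.118,25.268 96.935,25.268.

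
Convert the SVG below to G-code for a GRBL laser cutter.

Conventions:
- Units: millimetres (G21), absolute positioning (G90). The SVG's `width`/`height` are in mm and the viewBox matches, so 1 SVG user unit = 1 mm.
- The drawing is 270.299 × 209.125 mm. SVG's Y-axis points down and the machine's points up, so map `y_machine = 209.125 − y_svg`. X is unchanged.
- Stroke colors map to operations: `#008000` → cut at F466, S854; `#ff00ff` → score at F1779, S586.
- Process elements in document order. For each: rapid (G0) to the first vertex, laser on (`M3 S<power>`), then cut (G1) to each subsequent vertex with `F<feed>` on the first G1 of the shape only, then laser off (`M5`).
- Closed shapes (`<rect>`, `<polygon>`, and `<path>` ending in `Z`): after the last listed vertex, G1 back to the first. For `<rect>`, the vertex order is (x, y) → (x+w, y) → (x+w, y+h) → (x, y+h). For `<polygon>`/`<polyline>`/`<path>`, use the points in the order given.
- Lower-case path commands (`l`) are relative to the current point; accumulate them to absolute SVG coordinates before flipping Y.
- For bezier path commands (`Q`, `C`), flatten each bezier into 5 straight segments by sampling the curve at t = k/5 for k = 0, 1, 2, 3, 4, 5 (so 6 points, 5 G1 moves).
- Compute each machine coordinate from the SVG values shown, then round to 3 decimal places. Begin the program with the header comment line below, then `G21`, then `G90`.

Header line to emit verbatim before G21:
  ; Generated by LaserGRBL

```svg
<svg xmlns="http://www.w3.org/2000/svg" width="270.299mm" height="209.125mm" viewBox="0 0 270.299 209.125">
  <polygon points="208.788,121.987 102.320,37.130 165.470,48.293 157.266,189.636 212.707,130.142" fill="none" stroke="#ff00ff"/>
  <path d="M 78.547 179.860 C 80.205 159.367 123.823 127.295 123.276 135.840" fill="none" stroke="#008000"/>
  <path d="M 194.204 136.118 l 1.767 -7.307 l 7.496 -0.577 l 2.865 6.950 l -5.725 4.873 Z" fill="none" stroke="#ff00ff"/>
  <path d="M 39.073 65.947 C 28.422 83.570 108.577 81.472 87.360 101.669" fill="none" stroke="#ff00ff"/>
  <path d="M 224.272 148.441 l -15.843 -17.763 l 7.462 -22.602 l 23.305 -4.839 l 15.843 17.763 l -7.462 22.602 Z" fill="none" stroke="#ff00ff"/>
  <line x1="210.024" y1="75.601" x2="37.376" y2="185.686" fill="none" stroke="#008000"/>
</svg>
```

; Generated by LaserGRBL
G21
G90
G0 X208.788 Y87.138
M3 S586
G1 X102.320 Y171.995 F1779
G1 X165.470 Y160.832
G1 X157.266 Y19.489
G1 X212.707 Y78.983
G1 X208.788 Y87.138
M5
G0 X78.547 Y29.265
M3 S854
G1 X83.888 Y42.533 F466
G1 X95.165 Y56.074
G1 X108.245 Y67.383
G1 X118.993 Y73.956
G1 X123.276 Y73.285
M5
G0 X194.204 Y73.007
M3 S586
G1 X195.971 Y80.314 F1779
G1 X203.467 Y80.891
G1 X206.332 Y73.941
G1 X200.607 Y69.068
G1 X194.204 Y73.007
M5
G0 X39.073 Y143.178
M3 S586
G1 X42.042 Y134.635 F1779
G1 X57.579 Y128.807
G1 X76.461 Y123.680
G1 X89.463 Y117.235
G1 X87.360 Y107.456
M5
G0 X224.272 Y60.684
M3 S586
G1 X208.429 Y78.447 F1779
G1 X215.891 Y101.049
G1 X239.196 Y105.888
G1 X255.039 Y88.125
G1 X247.577 Y65.523
G1 X224.272 Y60.684
M5
G0 X210.024 Y133.524
M3 S854
G1 X37.376 Y23.439 F466
M5

viewBox `0 0 270.299 209.125` with mm width/height → 1 unit = 1 mm. Flip: y_m = 209.125 − y_svg.

**Shape 1** — `<polygon>` closed polygon, stroke `#ff00ff` → score (S586, F1779). Machine vertices: (208.788,87.138) → (102.320,171.995) → (165.470,160.832) → (157.266,19.489) → (212.707,78.983) → (208.788,87.138). Closed: final G1 returns to the first vertex.

**Shape 2** — `<path>` cubic bezier, stroke `#008000` → cut (S854, F466). Control points (SVG): P0=(78.547,179.860), P1=(80.205,159.367), P2=(123.823,127.295), P3=(123.276,135.840); sampled at t=k/5. Machine vertices: (78.547,29.265) → (83.888,42.533) → (95.165,56.074) → (108.245,67.383) → (118.993,73.956) → (123.276,73.285). Open path.

**Shape 3** — `<path>` regular polygon, stroke `#ff00ff` → score (S586, F1779). Machine vertices: (194.204,73.007) → (195.971,80.314) → (203.467,80.891) → (206.332,73.941) → (200.607,69.068) → (194.204,73.007). Closed: final G1 returns to the first vertex.

**Shape 4** — `<path>` cubic bezier, stroke `#ff00ff` → score (S586, F1779). Control points (SVG): P0=(39.073,65.947), P1=(28.422,83.570), P2=(108.577,81.472), P3=(87.360,101.669); sampled at t=k/5. Machine vertices: (39.073,143.178) → (42.042,134.635) → (57.579,128.807) → (76.461,123.680) → (89.463,117.235) → (87.360,107.456). Open path.

**Shape 5** — `<path>` regular polygon, stroke `#ff00ff` → score (S586, F1779). Machine vertices: (224.272,60.684) → (208.429,78.447) → (215.891,101.049) → (239.196,105.888) → (255.039,88.125) → (247.577,65.523) → (224.272,60.684). Closed: final G1 returns to the first vertex.

**Shape 6** — `<line>` line segment, stroke `#008000` → cut (S854, F466). Machine vertices: (210.024,133.524) → (37.376,23.439). Open path.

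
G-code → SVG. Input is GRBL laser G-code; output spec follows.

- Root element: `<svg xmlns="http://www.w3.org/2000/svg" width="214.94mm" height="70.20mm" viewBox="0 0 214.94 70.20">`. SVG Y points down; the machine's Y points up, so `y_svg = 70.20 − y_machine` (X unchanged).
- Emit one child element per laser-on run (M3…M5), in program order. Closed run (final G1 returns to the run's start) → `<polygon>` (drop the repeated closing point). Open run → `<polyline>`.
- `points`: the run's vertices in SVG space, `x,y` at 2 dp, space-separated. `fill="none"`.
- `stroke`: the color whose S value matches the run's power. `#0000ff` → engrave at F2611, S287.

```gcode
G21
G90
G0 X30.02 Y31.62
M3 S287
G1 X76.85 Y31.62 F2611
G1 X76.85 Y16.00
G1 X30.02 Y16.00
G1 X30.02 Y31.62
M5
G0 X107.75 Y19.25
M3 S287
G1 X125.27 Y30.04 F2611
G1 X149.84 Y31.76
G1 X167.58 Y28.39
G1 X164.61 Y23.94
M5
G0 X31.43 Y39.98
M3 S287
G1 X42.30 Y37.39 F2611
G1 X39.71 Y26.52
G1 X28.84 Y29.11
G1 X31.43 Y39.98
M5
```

Machine Y-up, SVG Y-down with viewBox height 70.20, so y_svg = 70.20 − y_machine; X carries over. Every run uses S287, so all elements get stroke `#0000ff` (engrave).

Run 1: The run returns to its start, so emit a `<polygon>` with points (Y-flipped): 30.02,38.58 76.85,38.58 76.85,54.20 30.02,54.20.

Run 2: The run is open, so emit a `<polyline>` with points (Y-flipped): 107.75,50.95 125.27,40.16 149.84,38.44 167.58,41.81 164.61,46.26.

Run 3: The run returns to its start, so emit a `<polygon>` with points (Y-flipped): 31.43,30.22 42.30,32.81 39.71,43.68 28.84,41.09.

<svg xmlns="http://www.w3.org/2000/svg" width="214.94mm" height="70.20mm" viewBox="0 0 214.94 70.20">
  <polygon points="30.02,38.58 76.85,38.58 76.85,54.20 30.02,54.20" fill="none" stroke="#0000ff"/>
  <polyline points="107.75,50.95 125.27,40.16 149.84,38.44 167.58,41.81 164.61,46.26" fill="none" stroke="#0000ff"/>
  <polygon points="31.43,30.22 42.30,32.81 39.71,43.68 28.84,41.09" fill="none" stroke="#0000ff"/>
</svg>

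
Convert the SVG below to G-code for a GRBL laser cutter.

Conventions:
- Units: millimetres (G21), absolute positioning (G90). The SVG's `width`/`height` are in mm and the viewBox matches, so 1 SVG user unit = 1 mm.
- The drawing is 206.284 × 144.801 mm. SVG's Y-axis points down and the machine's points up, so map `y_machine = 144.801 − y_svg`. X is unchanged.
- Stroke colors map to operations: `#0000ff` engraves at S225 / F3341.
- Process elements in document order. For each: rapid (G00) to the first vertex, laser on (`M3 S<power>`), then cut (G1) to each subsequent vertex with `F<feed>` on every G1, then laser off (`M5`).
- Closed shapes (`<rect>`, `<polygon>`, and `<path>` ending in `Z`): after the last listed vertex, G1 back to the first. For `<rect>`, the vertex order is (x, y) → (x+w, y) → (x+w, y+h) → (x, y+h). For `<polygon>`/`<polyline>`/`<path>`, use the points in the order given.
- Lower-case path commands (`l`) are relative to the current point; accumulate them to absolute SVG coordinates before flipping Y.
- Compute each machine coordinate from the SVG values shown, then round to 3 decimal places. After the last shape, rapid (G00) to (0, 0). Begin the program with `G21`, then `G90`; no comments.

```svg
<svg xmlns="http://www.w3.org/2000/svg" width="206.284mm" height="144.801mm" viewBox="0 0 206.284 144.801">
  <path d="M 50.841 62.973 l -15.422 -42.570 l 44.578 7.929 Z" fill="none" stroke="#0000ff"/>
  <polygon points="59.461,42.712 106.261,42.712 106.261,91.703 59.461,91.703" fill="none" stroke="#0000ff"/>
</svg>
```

1 u = 1 mm; y_m = 144.801 − y.

[1] `<path>` regular polygon, #0000ff→engrave S225 F3341: (50.841,81.828) → (35.419,124.398) → (79.997,116.469) → (50.841,81.828) (closed)

[2] `<polygon>` rectangle, #0000ff→engrave S225 F3341: (59.461,102.089) → (106.261,102.089) → (106.261,53.098) → (59.461,53.098) → (59.461,102.089) (closed)

G21
G90
G00 X50.841 Y81.828
M3 S225
G1 X35.419 Y124.398 F3341
G1 X79.997 Y116.469 F3341
G1 X50.841 Y81.828 F3341
M5
G00 X59.461 Y102.089
M3 S225
G1 X106.261 Y102.089 F3341
G1 X106.261 Y53.098 F3341
G1 X59.461 Y53.098 F3341
G1 X59.461 Y102.089 F3341
M5
G00 X0.000 Y0.000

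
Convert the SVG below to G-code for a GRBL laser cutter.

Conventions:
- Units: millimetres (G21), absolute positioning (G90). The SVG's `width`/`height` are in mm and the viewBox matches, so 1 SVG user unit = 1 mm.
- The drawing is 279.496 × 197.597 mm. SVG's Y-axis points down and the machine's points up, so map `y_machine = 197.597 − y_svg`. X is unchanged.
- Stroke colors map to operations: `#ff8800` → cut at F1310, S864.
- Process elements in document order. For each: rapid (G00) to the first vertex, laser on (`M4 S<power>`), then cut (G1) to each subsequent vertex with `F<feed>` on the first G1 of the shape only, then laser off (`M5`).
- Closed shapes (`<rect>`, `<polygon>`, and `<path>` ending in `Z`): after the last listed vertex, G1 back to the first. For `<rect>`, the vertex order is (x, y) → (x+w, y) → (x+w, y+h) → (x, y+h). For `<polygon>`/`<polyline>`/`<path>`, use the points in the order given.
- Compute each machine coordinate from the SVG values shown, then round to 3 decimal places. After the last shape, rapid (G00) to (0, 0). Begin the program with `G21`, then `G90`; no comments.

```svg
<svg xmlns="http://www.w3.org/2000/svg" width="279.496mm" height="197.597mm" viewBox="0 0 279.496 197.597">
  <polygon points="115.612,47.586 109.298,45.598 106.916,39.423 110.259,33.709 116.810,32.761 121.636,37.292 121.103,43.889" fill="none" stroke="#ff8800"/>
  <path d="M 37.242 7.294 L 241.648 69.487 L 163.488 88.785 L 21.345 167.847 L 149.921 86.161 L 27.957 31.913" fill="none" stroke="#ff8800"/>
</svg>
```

G21
G90
G00 X115.612 Y150.011
M4 S864
G1 X109.298 Y151.999 F1310
G1 X106.916 Y158.174
G1 X110.259 Y163.888
G1 X116.810 Y164.836
G1 X121.636 Y160.305
G1 X121.103 Y153.708
G1 X115.612 Y150.011
M5
G00 X37.242 Y190.303
M4 S864
G1 X241.648 Y128.110 F1310
G1 X163.488 Y108.812
G1 X21.345 Y29.750
G1 X149.921 Y111.436
G1 X27.957 Y165.684
M5
G00 X0.000 Y0.000

viewBox `0 0 279.496 197.597` with mm width/height → 1 unit = 1 mm. Flip: y_m = 197.597 − y_svg.

**Shape 1** — `<polygon>` regular polygon, stroke `#ff8800` → cut (S864, F1310). Machine vertices: (115.612,150.011) → (109.298,151.999) → (106.916,158.174) → (110.259,163.888) → (116.810,164.836) → (121.636,160.305) → (121.103,153.708) → (115.612,150.011). Closed: final G1 returns to the first vertex.

**Shape 2** — `<path>` open polyline, stroke `#ff8800` → cut (S864, F1310). Machine vertices: (37.242,190.303) → (241.648,128.110) → (163.488,108.812) → (21.345,29.750) → (149.921,111.436) → (27.957,165.684). Open path.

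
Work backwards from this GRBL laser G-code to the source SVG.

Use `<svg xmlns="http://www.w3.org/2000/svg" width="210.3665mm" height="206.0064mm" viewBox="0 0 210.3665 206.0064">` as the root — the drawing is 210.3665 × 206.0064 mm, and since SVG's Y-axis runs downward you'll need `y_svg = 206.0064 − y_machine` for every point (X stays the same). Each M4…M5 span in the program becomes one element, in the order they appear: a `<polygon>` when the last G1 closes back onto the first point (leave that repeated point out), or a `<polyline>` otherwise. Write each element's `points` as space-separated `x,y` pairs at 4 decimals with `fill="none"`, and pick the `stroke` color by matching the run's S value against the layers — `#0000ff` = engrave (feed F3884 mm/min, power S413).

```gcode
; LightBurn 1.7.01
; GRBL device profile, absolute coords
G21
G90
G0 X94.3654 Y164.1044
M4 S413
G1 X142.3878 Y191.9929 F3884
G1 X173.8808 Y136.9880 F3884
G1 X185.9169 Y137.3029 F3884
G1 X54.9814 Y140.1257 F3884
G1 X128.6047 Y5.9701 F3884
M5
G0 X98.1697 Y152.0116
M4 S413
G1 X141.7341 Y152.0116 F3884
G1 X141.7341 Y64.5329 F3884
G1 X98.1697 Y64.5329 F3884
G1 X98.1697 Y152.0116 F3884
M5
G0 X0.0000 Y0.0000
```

<svg xmlns="http://www.w3.org/2000/svg" width="210.3665mm" height="206.0064mm" viewBox="0 0 210.3665 206.0064">
  <polyline points="94.3654,41.9020 142.3878,14.0135 173.8808,69.0184 185.9169,68.7035 54.9814,65.8807 128.6047,200.0363" fill="none" stroke="#0000ff"/>
  <polygon points="98.1697,53.9948 141.7341,53.9948 141.7341,141.4735 98.1697,141.4735" fill="none" stroke="#0000ff"/>
</svg>

Machine Y-up, SVG Y-down with viewBox height 206.0064, so y_svg = 206.0064 − y_machine; X carries over. Every run uses S413, so all elements get stroke `#0000ff` (engrave).

Run 1: The run is open, so emit a `<polyline>` with points (Y-flipped): 94.3654,41.9020 142.3878,14.0135 173.8808,69.0184 185.9169,68.7035 54.9814,65.8807 128.6047,200.0363.

Run 2: The run returns to its start, so emit a `<polygon>` with points (Y-flipped): 98.1697,53.9948 141.7341,53.9948 141.7341,141.4735 98.1697,141.4735.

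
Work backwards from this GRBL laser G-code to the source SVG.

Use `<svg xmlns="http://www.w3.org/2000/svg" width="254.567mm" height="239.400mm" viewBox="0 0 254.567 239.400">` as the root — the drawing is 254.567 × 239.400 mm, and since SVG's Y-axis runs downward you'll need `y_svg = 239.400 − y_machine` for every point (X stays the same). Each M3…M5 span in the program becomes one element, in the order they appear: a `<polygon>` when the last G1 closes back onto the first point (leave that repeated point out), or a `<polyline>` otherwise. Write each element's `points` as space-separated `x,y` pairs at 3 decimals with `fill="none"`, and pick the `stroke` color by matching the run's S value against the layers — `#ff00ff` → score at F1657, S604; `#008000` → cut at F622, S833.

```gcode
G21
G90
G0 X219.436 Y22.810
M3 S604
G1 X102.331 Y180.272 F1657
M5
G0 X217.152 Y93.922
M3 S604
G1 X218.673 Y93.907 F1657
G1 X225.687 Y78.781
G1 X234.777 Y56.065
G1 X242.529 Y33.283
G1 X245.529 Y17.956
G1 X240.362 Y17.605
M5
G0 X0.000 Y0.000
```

<svg xmlns="http://www.w3.org/2000/svg" width="254.567mm" height="239.400mm" viewBox="0 0 254.567 239.400">
  <polyline points="219.436,216.590 102.331,59.128" fill="none" stroke="#ff00ff"/>
  <polyline points="217.152,145.478 218.673,145.493 225.687,160.619 234.777,183.335 242.529,206.117 245.529,221.444 240.362,221.795" fill="none" stroke="#ff00ff"/>
</svg>

Each laser-on run becomes one SVG element. Flip Y back into SVG space with y_svg = 239.400 − y_machine. Every run uses S604, so all elements get stroke `#ff00ff` (score).

Run 1: The run is open, so emit a `<polyline>` with points (Y-flipped): 219.436,216.590 102.331,59.128.

Run 2: The run is open, so emit a `<polyline>` with points (Y-flipped): 217.152,145.478 218.673,145.493 225.687,160.619 234.777,183.335 242.529,206.117 245.529,221.444 240.362,221.795.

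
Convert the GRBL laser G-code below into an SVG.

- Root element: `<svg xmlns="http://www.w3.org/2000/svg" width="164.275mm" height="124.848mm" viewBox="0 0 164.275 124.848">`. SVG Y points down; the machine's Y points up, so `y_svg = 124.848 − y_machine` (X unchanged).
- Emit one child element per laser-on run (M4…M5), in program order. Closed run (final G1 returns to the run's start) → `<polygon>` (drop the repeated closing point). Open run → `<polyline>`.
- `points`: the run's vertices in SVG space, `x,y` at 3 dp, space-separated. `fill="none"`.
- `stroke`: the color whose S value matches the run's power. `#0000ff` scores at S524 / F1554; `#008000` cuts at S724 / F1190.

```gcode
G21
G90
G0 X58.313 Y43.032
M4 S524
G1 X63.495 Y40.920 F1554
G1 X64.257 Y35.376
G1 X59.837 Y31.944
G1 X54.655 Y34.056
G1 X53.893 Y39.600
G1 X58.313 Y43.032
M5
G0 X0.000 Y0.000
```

Machine Y-up, SVG Y-down with viewBox height 124.848, so y_svg = 124.848 − y_machine; X carries over. Every run uses S524, so all elements get stroke `#0000ff` (score).

Run 1: The run returns to its start, so emit a `<polygon>` with points (Y-flipped): 58.313,81.816 63.495,83.928 64.257,89.472 59.837,92.904 54.655,90.792 53.893,85.248.

<svg xmlns="http://www.w3.org/2000/svg" width="164.275mm" height="124.848mm" viewBox="0 0 164.275 124.848">
  <polygon points="58.313,81.816 63.495,83.928 64.257,89.472 59.837,92.904 54.655,90.792 53.893,85.248" fill="none" stroke="#0000ff"/>
</svg>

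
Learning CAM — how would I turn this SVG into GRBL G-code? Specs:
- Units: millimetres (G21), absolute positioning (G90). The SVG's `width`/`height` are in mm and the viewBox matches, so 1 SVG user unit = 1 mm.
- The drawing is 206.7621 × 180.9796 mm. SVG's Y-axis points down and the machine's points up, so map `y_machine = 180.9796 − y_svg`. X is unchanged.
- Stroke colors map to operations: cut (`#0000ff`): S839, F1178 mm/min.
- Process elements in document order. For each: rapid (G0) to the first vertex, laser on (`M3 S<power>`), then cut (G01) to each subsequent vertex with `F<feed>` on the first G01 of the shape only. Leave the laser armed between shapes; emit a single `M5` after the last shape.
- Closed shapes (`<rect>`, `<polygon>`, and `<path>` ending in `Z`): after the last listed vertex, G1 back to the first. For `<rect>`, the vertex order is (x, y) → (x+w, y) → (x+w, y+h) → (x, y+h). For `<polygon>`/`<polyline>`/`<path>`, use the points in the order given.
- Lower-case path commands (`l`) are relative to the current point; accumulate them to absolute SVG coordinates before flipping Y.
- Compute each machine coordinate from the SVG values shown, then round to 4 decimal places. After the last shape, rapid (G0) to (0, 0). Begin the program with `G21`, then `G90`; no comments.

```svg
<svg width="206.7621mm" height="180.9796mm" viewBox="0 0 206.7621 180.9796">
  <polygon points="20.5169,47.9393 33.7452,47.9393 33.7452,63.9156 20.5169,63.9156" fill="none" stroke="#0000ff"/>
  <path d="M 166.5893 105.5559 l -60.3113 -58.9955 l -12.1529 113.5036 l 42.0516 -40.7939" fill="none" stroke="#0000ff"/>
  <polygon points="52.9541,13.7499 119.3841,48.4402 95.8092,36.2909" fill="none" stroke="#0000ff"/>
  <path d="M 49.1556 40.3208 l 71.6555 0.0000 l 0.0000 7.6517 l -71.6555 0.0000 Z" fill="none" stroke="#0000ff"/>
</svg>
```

1 u = 1 mm; y_m = 180.9796 − y.

[1] `<polygon>` rectangle, #0000ff→cut S839 F1178: (20.5169,133.0403) → (33.7452,133.0403) → (33.7452,117.0640) → (20.5169,117.0640) → (20.5169,133.0403) (closed)

[2] `<path>` open polyline, #0000ff→cut S839 F1178: (166.5893,75.4237) → (106.2780,134.4192) → (94.1251,20.9156) → (136.1767,61.7095)

[3] `<polygon>` closed polygon, #0000ff→cut S839 F1178: (52.9541,167.2297) → (119.3841,132.5394) → (95.8092,144.6887) → (52.9541,167.2297) (closed)

[4] `<path>` rectangle, #0000ff→cut S839 F1178: (49.1556,140.6588) → (120.8111,140.6588) → (120.8111,133.0071) → (49.1556,133.0071) → (49.1556,140.6588) (closed)

G21
G90
G0 X20.5169 Y133.0403
M3 S839
G01 X33.7452 Y133.0403 F1178
G01 X33.7452 Y117.0640
G01 X20.5169 Y117.0640
G01 X20.5169 Y133.0403
G0 X166.5893 Y75.4237
M3 S839
G01 X106.2780 Y134.4192 F1178
G01 X94.1251 Y20.9156
G01 X136.1767 Y61.7095
G0 X52.9541 Y167.2297
M3 S839
G01 X119.3841 Y132.5394 F1178
G01 X95.8092 Y144.6887
G01 X52.9541 Y167.2297
G0 X49.1556 Y140.6588
M3 S839
G01 X120.8111 Y140.6588 F1178
G01 X120.8111 Y133.0071
G01 X49.1556 Y133.0071
G01 X49.1556 Y140.6588
M5
G0 X0.0000 Y0.0000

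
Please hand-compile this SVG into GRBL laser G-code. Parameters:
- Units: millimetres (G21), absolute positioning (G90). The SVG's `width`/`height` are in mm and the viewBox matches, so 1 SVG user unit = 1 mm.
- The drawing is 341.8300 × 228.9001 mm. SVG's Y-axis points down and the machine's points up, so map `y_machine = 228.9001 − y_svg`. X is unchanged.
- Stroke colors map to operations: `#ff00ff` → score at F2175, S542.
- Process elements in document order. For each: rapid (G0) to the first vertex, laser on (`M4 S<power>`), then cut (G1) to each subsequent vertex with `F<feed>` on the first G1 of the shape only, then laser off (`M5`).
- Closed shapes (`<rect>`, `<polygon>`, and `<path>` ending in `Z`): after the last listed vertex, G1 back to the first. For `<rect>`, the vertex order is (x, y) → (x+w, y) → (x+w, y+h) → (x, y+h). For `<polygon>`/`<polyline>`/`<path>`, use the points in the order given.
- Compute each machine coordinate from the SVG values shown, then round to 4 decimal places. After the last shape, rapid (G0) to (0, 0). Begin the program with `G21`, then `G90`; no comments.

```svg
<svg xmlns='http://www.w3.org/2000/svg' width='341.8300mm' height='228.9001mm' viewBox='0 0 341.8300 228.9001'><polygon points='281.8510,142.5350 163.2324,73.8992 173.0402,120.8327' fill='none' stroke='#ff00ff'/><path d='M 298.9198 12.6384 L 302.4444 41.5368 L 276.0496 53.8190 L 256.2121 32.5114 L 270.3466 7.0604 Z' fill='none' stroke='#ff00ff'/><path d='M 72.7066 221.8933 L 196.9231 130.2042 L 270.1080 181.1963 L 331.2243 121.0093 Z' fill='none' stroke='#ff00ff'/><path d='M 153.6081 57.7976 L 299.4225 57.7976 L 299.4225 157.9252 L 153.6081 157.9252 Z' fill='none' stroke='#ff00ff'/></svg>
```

1 u = 1 mm; y_m = 228.9001 − y.

[1] `<polygon>` closed polygon, #ff00ff→score S542 F2175: (281.8510,86.3651) → (163.2324,155.0009) → (173.0402,108.0674) → (281.8510,86.3651) (closed)

[2] `<path>` regular polygon, #ff00ff→score S542 F2175: (298.9198,216.2617) → (302.4444,187.3633) → (276.0496,175.0811) → (256.2121,196.3887) → (270.3466,221.8397) → (298.9198,216.2617) (closed)

[3] `<path>` closed polygon, #ff00ff→score S542 F2175: (72.7066,7.0068) → (196.9231,98.6959) → (270.1080,47.7038) → (331.2243,107.8908) → (72.7066,7.0068) (closed)

[4] `<path>` rectangle, #ff00ff→score S542 F2175: (153.6081,171.1025) → (299.4225,171.1025) → (299.4225,70.9749) → (153.6081,70.9749) → (153.6081,171.1025) (closed)

G21
G90
G0 X281.8510 Y86.3651
M4 S542
G1 X163.2324 Y155.0009 F2175
G1 X173.0402 Y108.0674
G1 X281.8510 Y86.3651
M5
G0 X298.9198 Y216.2617
M4 S542
G1 X302.4444 Y187.3633 F2175
G1 X276.0496 Y175.0811
G1 X256.2121 Y196.3887
G1 X270.3466 Y221.8397
G1 X298.9198 Y216.2617
M5
G0 X72.7066 Y7.0068
M4 S542
G1 X196.9231 Y98.6959 F2175
G1 X270.1080 Y47.7038
G1 X331.2243 Y107.8908
G1 X72.7066 Y7.0068
M5
G0 X153.6081 Y171.1025
M4 S542
G1 X299.4225 Y171.1025 F2175
G1 X299.4225 Y70.9749
G1 X153.6081 Y70.9749
G1 X153.6081 Y171.1025
M5
G0 X0.0000 Y0.0000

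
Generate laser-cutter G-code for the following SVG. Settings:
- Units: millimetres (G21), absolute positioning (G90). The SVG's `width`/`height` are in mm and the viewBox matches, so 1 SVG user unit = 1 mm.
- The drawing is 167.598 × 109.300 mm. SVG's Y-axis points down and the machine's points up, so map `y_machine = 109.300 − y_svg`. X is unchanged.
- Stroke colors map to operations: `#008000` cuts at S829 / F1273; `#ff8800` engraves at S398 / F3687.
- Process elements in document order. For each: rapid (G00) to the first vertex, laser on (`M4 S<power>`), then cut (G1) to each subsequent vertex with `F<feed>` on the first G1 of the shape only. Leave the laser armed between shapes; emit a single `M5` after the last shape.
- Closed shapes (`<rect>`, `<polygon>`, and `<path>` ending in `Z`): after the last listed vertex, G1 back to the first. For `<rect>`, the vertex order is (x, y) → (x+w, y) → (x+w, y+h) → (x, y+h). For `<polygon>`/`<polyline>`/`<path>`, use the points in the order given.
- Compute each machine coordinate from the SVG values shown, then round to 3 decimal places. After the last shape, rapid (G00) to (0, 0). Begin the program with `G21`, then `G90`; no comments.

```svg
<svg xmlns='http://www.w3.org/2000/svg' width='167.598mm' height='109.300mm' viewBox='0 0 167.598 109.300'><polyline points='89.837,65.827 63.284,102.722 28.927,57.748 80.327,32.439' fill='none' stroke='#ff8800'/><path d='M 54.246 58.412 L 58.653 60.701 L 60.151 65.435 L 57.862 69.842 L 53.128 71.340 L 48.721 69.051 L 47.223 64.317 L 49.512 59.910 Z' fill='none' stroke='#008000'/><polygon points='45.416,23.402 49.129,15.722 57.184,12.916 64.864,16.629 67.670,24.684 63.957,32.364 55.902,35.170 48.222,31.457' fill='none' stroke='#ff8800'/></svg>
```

G21
G90
G00 X89.837 Y43.473
M4 S398
G1 X63.284 Y6.578 F3687
G1 X28.927 Y51.552
G1 X80.327 Y76.861
G00 X54.246 Y50.888
M4 S829
G1 X58.653 Y48.599 F1273
G1 X60.151 Y43.865
G1 X57.862 Y39.458
G1 X53.128 Y37.960
G1 X48.721 Y40.249
G1 X47.223 Y44.983
G1 X49.512 Y49.390
G1 X54.246 Y50.888
G00 X45.416 Y85.898
M4 S398
G1 X49.129 Y93.578 F3687
G1 X57.184 Y96.384
G1 X64.864 Y92.671
G1 X67.670 Y84.616
G1 X63.957 Y76.936
G1 X55.902 Y74.130
G1 X48.222 Y77.843
G1 X45.416 Y85.898
M5
G00 X0.000 Y0.000

Since the viewBox matches the mm dimensions, user units are millimetres directly. The only transform is the Y-flip y_m = 109.300 − y_svg.

Shape 1 is a open polyline drawn with `<polyline>`. Its stroke #ff8800 means engrave at S398, F3687. After flipping Y the toolpath is (89.837,43.473) → (63.284,6.578) → (28.927,51.552) → (80.327,76.861).

Shape 2 is a regular polygon drawn with `<path>`. Its stroke #008000 means cut at S829, F1273. After flipping Y the toolpath is (54.246,50.888) → (58.653,48.599) → (60.151,43.865) → (57.862,39.458) → (53.128,37.960) → (48.721,40.249) → (47.223,44.983) → (49.512,49.390) → (54.246,50.888), returning to the start.

Shape 3 is a regular polygon drawn with `<polygon>`. Its stroke #ff8800 means engrave at S398, F3687. After flipping Y the toolpath is (45.416,85.898) → (49.129,93.578) → (57.184,96.384) → (64.864,92.671) → (67.670,84.616) → (63.957,76.936) → (55.902,74.130) → (48.222,77.843) → (45.416,85.898), returning to the start.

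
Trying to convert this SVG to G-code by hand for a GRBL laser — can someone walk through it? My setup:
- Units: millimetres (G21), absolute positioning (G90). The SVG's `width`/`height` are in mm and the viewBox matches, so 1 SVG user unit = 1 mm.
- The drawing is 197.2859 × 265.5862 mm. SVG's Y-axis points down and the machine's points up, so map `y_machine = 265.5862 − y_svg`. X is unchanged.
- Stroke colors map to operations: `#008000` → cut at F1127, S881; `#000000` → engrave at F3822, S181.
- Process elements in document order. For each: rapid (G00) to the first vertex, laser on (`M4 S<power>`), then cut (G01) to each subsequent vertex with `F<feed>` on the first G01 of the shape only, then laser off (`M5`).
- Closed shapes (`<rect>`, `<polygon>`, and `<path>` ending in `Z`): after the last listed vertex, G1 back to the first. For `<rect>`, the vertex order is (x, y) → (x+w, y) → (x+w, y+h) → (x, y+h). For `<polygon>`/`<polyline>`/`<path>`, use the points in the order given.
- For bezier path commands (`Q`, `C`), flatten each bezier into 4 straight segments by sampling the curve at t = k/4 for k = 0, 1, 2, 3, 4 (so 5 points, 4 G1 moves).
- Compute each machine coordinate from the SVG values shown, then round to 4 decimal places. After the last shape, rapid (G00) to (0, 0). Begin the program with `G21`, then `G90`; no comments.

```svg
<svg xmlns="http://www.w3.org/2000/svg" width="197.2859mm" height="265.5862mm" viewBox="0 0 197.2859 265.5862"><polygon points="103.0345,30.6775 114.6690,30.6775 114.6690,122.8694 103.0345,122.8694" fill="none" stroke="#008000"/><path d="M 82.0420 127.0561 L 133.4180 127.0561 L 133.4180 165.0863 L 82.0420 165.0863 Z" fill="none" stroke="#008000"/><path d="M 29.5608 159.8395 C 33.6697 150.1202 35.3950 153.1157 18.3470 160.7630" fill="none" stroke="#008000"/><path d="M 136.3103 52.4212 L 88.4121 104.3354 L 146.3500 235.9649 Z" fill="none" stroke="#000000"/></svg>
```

G21
G90
G00 X103.0345 Y234.9087
M4 S881
G01 X114.6690 Y234.9087 F1127
G01 X114.6690 Y142.7168
G01 X103.0345 Y142.7168
G01 X103.0345 Y234.9087
M5
G00 X82.0420 Y138.5301
M4 S881
G01 X133.4180 Y138.5301 F1127
G01 X133.4180 Y100.4999
G01 X82.0420 Y100.4999
G01 X82.0420 Y138.5301
M5
G00 X29.5608 Y105.7467
M4 S881
G01 X31.9395 Y110.7781 F1127
G01 X31.8877 Y111.7974
G01 X27.8691 Y109.5605
G01 X18.3470 Y104.8232
M5
G00 X136.3103 Y213.1650
M4 S181
G01 X88.4121 Y161.2508 F3822
G01 X146.3500 Y29.6213
G01 X136.3103 Y213.1650
M5
G00 X0.0000 Y0.0000

Since the viewBox matches the mm dimensions, user units are millimetres directly. The only transform is the Y-flip y_m = 265.5862 − y_svg.

Shape 1 is a rectangle drawn with `<polygon>`. Its stroke #008000 means cut at S881, F1127. After flipping Y the toolpath is (103.0345,234.9087) → (114.6690,234.9087) → (114.6690,142.7168) → (103.0345,142.7168) → (103.0345,234.9087), returning to the start.

Shape 2 is a rectangle drawn with `<path>`. Its stroke #008000 means cut at S881, F1127. After flipping Y the toolpath is (82.0420,138.5301) → (133.4180,138.5301) → (133.4180,100.4999) → (82.0420,100.4999) → (82.0420,138.5301), returning to the start.

Shape 3 is a cubic bezier drawn with `<path>`. Its stroke #008000 means cut at S881, F1127. After flipping Y the toolpath is (29.5608,105.7467) → (31.9395,110.7781) → (31.8877,111.7974) → (27.8691,109.5605) → (18.3470,104.8232).

Shape 4 is a closed polygon drawn with `<path>`. Its stroke #000000 means engrave at S181, F3822. After flipping Y the toolpath is (136.3103,213.1650) → (88.4121,161.2508) → (146.3500,29.6213) → (136.3103,213.1650), returning to the start.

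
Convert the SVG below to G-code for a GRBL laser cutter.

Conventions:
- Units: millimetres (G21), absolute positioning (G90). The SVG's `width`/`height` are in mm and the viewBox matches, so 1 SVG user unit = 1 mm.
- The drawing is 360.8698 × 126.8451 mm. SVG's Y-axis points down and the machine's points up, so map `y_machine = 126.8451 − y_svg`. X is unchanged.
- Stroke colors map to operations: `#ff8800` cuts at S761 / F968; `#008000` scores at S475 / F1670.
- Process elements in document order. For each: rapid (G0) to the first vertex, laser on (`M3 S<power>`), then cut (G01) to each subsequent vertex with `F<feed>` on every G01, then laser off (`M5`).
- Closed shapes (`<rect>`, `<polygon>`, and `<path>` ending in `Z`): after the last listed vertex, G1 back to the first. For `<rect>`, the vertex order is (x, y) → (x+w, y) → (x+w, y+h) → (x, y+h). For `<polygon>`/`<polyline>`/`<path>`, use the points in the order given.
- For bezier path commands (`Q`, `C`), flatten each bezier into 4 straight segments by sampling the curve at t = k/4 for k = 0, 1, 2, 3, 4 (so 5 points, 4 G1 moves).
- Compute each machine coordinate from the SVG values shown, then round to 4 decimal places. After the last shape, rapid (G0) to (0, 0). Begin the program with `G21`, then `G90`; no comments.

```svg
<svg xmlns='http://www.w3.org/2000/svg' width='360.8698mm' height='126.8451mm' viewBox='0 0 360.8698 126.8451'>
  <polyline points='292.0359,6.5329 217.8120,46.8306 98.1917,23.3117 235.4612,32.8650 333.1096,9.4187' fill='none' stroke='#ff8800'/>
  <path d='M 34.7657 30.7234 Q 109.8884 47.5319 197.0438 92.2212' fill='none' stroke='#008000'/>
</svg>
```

1 u = 1 mm; y_m = 126.8451 − y.

[1] `<polyline>` open polyline, #ff8800→cut S761 F968: (292.0359,120.3122) → (217.8120,80.0145) → (98.1917,103.5334) → (235.4612,93.9801) → (333.1096,117.4264)

[2] `<path>` quadratic bezier, #008000→score S475 F1670: (34.7657,96.1217) → (73.0791,85.9749) → (112.8966,72.3430) → (154.2181,55.2260) → (197.0438,34.6239)

G21
G90
G0 X292.0359 Y120.3122
M3 S761
G01 X217.8120 Y80.0145 F968
G01 X98.1917 Y103.5334 F968
G01 X235.4612 Y93.9801 F968
G01 X333.1096 Y117.4264 F968
M5
G0 X34.7657 Y96.1217
M3 S475
G01 X73.0791 Y85.9749 F1670
G01 X112.8966 Y72.3430 F1670
G01 X154.2181 Y55.2260 F1670
G01 X197.0438 Y34.6239 F1670
M5
G0 X0.0000 Y0.0000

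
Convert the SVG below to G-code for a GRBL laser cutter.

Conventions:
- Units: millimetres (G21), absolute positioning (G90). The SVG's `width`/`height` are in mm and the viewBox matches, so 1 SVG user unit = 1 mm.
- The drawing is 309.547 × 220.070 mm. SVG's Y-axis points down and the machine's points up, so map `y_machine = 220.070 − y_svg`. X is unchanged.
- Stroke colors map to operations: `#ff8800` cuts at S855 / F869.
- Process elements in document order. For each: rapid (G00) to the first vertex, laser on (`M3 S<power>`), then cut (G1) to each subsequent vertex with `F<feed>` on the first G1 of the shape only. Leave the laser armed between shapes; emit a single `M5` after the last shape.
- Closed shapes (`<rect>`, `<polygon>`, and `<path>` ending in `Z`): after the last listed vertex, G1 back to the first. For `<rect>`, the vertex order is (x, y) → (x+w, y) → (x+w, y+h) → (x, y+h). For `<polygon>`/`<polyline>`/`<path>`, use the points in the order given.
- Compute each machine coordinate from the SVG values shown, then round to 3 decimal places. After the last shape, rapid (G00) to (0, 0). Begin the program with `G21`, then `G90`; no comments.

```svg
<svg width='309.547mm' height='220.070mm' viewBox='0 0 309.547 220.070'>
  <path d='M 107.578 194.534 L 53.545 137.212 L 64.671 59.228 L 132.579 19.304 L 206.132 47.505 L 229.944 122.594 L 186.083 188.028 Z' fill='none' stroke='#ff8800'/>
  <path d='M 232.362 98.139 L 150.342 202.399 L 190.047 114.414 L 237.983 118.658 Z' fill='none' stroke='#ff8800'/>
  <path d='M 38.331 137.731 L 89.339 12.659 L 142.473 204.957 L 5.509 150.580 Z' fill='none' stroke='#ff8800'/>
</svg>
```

1 u = 1 mm; y_m = 220.070 − y.

[1] `<path>` regular polygon, #ff8800→cut S855 F869: (107.578,25.536) → (53.545,82.858) → (64.671,160.842) → (132.579,200.766) → (206.132,172.565) → (229.944,97.476) → (186.083,32.042) → (107.578,25.536) (closed)

[2] `<path>` closed polygon, #ff8800→cut S855 F869: (232.362,121.931) → (150.342,17.671) → (190.047,105.656) → (237.983,101.412) → (232.362,121.931) (closed)

[3] `<path>` closed polygon, #ff8800→cut S855 F869: (38.331,82.339) → (89.339,207.411) → (142.473,15.113) → (5.509,69.490) → (38.331,82.339) (closed)

G21
G90
G00 X107.578 Y25.536
M3 S855
G1 X53.545 Y82.858 F869
G1 X64.671 Y160.842
G1 X132.579 Y200.766
G1 X206.132 Y172.565
G1 X229.944 Y97.476
G1 X186.083 Y32.042
G1 X107.578 Y25.536
G00 X232.362 Y121.931
M3 S855
G1 X150.342 Y17.671 F869
G1 X190.047 Y105.656
G1 X237.983 Y101.412
G1 X232.362 Y121.931
G00 X38.331 Y82.339
M3 S855
G1 X89.339 Y207.411 F869
G1 X142.473 Y15.113
G1 X5.509 Y69.490
G1 X38.331 Y82.339
M5
G00 X0.000 Y0.000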